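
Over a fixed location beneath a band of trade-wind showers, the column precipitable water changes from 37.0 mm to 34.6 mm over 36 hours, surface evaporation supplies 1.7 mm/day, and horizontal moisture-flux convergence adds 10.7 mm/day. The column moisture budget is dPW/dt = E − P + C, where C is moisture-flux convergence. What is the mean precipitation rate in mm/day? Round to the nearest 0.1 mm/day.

P ≈ 14.0 mm/day

dPW/dt = (34.6 − 37.0) mm / (36/24 day) = -1.600 mm/day.
P = E + C − dPW/dt = 1.7 + (10.7) − (-1.600) = 14.0 mm/day.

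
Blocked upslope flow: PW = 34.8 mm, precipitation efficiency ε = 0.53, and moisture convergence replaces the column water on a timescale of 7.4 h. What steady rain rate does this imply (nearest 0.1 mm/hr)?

Each overturning extracts ε × PW = 0.53 × 34.8 = 18.444 mm.
Rate = ε·PW / τ = 18.444 / 7.4 h = 2.5 mm/hr.

R ≈ 2.5 mm/hr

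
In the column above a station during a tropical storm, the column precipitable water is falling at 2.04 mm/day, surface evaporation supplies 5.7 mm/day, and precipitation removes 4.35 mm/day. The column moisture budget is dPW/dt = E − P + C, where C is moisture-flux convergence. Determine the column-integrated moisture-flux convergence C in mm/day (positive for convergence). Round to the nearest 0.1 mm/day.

C ≈ -3.4 mm/day

dPW/dt = -2.04 mm/day.
C = dPW/dt − E + P = (-2.04) − 5.7 + 4.35 = -3.4 mm/day.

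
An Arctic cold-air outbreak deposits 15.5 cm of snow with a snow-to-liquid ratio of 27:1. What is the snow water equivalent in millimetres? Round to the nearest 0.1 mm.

SWE = snow depth / ratio = 15.5 cm / 27 = 0.574 cm = 5.7 mm.

SWE ≈ 5.7 mm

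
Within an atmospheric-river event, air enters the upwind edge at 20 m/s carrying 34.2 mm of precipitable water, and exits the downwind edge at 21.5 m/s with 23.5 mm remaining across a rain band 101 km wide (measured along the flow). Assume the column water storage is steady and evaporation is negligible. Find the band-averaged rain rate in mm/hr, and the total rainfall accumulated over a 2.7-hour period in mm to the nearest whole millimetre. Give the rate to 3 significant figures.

Column moisture flux per unit crosswind length is F = V × PW.
Inflow: F_in = 20 × 34.2 = 684 mm·m/s
Outflow: F_out = 21.5 × 23.5 = 505.25 mm·m/s
Steady-state rate R = (F_in − F_out)/L = (684 − 505.25) / 101000 m = 1.770e-03 mm/s.
R = 1.770e-03 × 3600 = 6.37 mm/hr.
Over 2.7 h: total = 6.37 × 2.7 = 17.199 ≈ 17 mm.

R ≈ 6.37 mm/hr; total ≈ 17 mm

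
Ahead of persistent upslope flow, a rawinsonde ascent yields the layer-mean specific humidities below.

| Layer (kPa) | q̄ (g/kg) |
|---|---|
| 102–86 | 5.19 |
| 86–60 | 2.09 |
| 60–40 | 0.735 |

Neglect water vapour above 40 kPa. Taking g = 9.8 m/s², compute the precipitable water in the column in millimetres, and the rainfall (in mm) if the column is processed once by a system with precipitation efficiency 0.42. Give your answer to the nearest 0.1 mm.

Precipitable water is the column-integrated vapour mass per unit area: PW = (1/g) Σ q̄ Δp, with q in kg/kg and Δp in Pa (1 kg/m² of water = 1 mm).
Layer 102–86 kPa: Δp = 160 hPa = 16000 Pa, q̄ = 0.00519 kg/kg → 0.00519 × 16000 / 9.8 = 8.47 mm
Layer 86–60 kPa: Δp = 260 hPa = 26000 Pa, q̄ = 0.00209 kg/kg → 0.00209 × 26000 / 9.8 = 5.54 mm
Layer 60–40 kPa: Δp = 200 hPa = 20000 Pa, q̄ = 0.000735 kg/kg → 0.000735 × 20000 / 9.8 = 1.50 mm
PW = 8.47 + 5.54 + 1.50 = 15.51 ≈ 15.5 mm.
Rainfall = ε × PW = 0.42 × 15.5 = 6.5 mm.

PW ≈ 15.5 mm; rainfall ≈ 6.5 mm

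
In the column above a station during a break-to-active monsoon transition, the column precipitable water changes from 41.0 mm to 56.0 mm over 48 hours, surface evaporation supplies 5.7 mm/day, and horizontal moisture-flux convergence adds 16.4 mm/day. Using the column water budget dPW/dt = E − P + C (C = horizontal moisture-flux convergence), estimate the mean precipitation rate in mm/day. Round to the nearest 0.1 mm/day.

P ≈ 14.6 mm/day

dPW/dt = (56.0 − 41.0) mm / (48/24 day) = +7.500 mm/day.
P = E + C − dPW/dt = 5.7 + (16.4) − (+7.500) = 14.6 mm/day.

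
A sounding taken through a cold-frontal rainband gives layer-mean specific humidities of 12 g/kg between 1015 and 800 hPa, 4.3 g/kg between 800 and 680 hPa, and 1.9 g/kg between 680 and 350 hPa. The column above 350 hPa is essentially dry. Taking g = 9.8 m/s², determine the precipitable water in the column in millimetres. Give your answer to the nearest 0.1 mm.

Precipitable water is the column-integrated vapour mass per unit area: PW = (1/g) Σ q̄ Δp, with q in kg/kg and Δp in Pa (1 kg/m² of water = 1 mm).
Layer 1015–800 hPa: Δp = 215 hPa = 21500 Pa, q̄ = 0.012 kg/kg → 0.012 × 21500 / 9.8 = 26.33 mm
Layer 800–680 hPa: Δp = 120 hPa = 12000 Pa, q̄ = 0.0043 kg/kg → 0.0043 × 12000 / 9.8 = 5.27 mm
Layer 680–350 hPa: Δp = 330 hPa = 33000 Pa, q̄ = 0.0019 kg/kg → 0.0019 × 33000 / 9.8 = 6.40 mm
PW = 26.33 + 5.27 + 6.40 = 38.00 ≈ 38.0 mm.

PW ≈ 38.0 mm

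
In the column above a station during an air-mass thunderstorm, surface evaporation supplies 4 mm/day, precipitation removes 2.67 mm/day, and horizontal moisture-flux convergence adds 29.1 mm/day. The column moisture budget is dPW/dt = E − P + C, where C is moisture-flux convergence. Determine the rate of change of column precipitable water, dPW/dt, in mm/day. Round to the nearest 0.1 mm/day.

dPW/dt = E − P + C = 4 − 2.67 + (29.1) = 30.4 mm/day.

dPW/dt ≈ 30.4 mm/day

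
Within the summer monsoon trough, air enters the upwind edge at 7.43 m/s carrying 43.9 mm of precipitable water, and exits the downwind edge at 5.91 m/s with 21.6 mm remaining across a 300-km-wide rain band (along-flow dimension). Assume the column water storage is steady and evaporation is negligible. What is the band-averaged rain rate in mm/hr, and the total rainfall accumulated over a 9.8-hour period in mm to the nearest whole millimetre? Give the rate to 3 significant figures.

Column moisture flux per unit crosswind length is F = V × PW.
Inflow: F_in = 7.43 × 43.9 = 326.177 mm·m/s
Outflow: F_out = 5.91 × 21.6 = 127.656 mm·m/s
Steady-state rate R = (F_in − F_out)/L = (326.177 − 127.656) / 300000 m = 6.617e-04 mm/s.
R = 6.617e-04 × 3600 = 2.38 mm/hr.
Over 9.8 h: total = 2.38 × 9.8 = 23.324 ≈ 23 mm.

R ≈ 2.38 mm/hr; total ≈ 23 mm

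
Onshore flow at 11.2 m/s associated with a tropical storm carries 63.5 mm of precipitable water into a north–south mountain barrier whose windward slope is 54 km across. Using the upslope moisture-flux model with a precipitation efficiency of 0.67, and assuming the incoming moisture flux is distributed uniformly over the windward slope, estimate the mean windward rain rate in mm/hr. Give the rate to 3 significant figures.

R ≈ 31.8 mm/hr

Incoming column moisture flux per unit ridge length: F = V × PW = 11.2 × 63.5 = 711.2 mm·m/s.
Spread over the 54 km slope with efficiency ε = 0.67: R = ε·F/W = 0.67 × 711.2 / 54000 m = 8.824e-03 mm/s.
R = 8.824e-03 × 3600 = 31.8 mm/hr.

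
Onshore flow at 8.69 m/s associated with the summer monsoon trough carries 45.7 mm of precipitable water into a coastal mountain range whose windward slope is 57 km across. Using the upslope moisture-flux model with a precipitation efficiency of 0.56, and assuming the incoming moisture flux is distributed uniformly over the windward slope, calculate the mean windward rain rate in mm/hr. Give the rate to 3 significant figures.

R ≈ 14.0 mm/hr

Incoming column moisture flux per unit ridge length: F = V × PW = 8.69 × 45.7 = 397.133 mm·m/s.
Spread over the 57 km slope with efficiency ε = 0.56: R = ε·F/W = 0.56 × 397.133 / 57000 m = 3.902e-03 mm/s.
R = 3.902e-03 × 3600 = 14.0 mm/hr.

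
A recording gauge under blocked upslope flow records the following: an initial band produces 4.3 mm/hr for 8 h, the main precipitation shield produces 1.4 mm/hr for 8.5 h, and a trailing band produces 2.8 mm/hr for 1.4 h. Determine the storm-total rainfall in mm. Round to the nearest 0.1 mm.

Total = Σ Rᵢ Δtᵢ = 4.3 × 8 + 1.4 × 8.5 + 2.8 × 1.4
      = 34.4 + 11.9 + 3.92 = 50.2 mm.

total ≈ 50.2 mm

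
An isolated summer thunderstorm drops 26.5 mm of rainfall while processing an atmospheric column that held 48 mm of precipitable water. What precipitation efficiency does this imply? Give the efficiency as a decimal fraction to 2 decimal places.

ε = rainfall / PW = 26.5 / 48 = 0.55.

ε ≈ 0.55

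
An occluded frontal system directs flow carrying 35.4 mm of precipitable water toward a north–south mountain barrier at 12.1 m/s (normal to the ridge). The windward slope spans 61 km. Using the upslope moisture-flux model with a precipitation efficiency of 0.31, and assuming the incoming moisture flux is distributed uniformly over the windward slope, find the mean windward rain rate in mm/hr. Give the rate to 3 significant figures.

R ≈ 7.84 mm/hr

Incoming column moisture flux per unit ridge length: F = V × PW = 12.1 × 35.4 = 428.34 mm·m/s.
Spread over the 61 km slope with efficiency ε = 0.31: R = ε·F/W = 0.31 × 428.34 / 61000 m = 2.177e-03 mm/s.
R = 2.177e-03 × 3600 = 7.84 mm/hr.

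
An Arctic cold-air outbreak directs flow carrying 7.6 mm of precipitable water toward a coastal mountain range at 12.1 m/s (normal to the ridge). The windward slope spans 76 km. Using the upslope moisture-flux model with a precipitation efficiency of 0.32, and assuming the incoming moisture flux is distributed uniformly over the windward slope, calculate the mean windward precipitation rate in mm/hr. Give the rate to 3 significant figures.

R ≈ 1.39 mm/hr

Incoming column moisture flux per unit ridge length: F = V × PW = 12.1 × 7.6 = 91.96 mm·m/s.
Spread over the 76 km slope with efficiency ε = 0.32: R = ε·F/W = 0.32 × 91.96 / 76000 m = 3.872e-04 mm/s.
R = 3.872e-04 × 3600 = 1.39 mm/hr.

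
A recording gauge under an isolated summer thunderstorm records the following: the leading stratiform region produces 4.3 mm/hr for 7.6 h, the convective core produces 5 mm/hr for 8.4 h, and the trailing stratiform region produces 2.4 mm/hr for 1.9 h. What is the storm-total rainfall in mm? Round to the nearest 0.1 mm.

total ≈ 79.2 mm

Total = Σ Rᵢ Δtᵢ = 4.3 × 7.6 + 5 × 8.4 + 2.4 × 1.9
      = 32.68 + 42 + 4.56 = 79.2 mm.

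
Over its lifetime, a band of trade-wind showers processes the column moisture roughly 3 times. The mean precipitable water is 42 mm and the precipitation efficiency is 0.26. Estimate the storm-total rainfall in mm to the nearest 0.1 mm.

Each cycle deposits ε × PW = 0.26 × 42 = 10.92 mm.
Over 3 cycles: 3 × 10.92 = 32.8 mm.

rainfall ≈ 32.8 mm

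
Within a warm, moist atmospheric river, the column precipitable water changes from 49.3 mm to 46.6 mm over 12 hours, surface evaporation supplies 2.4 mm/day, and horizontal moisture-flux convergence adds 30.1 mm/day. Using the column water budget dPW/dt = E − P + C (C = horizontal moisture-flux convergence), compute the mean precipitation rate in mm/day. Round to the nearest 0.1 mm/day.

dPW/dt = (46.6 − 49.3) mm / (12/24 day) = -5.400 mm/day.
P = E + C − dPW/dt = 2.4 + (30.1) − (-5.400) = 37.9 mm/day.

P ≈ 37.9 mm/day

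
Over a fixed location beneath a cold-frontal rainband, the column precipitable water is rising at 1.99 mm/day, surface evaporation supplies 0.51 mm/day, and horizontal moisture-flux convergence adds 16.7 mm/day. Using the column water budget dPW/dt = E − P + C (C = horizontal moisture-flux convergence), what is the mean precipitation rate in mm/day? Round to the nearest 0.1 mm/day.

P ≈ 15.2 mm/day

dPW/dt = +1.99 mm/day.
P = E + C − dPW/dt = 0.51 + (16.7) − (+1.99) = 15.2 mm/day.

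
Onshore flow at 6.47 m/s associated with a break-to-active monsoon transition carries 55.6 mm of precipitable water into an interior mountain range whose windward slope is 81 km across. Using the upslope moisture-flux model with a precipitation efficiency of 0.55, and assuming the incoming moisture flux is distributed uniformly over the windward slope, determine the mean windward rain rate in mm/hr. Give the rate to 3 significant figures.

Incoming column moisture flux per unit ridge length: F = V × PW = 6.47 × 55.6 = 359.732 mm·m/s.
Spread over the 81 km slope with efficiency ε = 0.55: R = ε·F/W = 0.55 × 359.732 / 81000 m = 2.443e-03 mm/s.
R = 2.443e-03 × 3600 = 8.79 mm/hr.

R ≈ 8.79 mm/hr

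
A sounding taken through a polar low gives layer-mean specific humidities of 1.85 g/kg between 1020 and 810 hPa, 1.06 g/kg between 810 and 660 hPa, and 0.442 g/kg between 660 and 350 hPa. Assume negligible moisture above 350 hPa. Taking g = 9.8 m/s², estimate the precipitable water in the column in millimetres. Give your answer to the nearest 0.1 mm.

PW ≈ 7.0 mm

Precipitable water is the column-integrated vapour mass per unit area: PW = (1/g) Σ q̄ Δp, with q in kg/kg and Δp in Pa (1 kg/m² of water = 1 mm).
Layer 1020–810 hPa: Δp = 210 hPa = 21000 Pa, q̄ = 0.00185 kg/kg → 0.00185 × 21000 / 9.8 = 3.96 mm
Layer 810–660 hPa: Δp = 150 hPa = 15000 Pa, q̄ = 0.00106 kg/kg → 0.00106 × 15000 / 9.8 = 1.62 mm
Layer 660–350 hPa: Δp = 310 hPa = 31000 Pa, q̄ = 0.000442 kg/kg → 0.000442 × 31000 / 9.8 = 1.40 mm
PW = 3.96 + 1.62 + 1.40 = 6.98 ≈ 7.0 mm.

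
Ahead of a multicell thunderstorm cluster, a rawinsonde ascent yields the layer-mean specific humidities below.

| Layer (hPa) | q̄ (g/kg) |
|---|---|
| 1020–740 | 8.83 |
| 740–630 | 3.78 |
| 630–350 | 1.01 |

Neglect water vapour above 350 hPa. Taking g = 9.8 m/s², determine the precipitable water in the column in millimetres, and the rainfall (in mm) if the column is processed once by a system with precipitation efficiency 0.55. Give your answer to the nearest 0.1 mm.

PW ≈ 32.4 mm; rainfall ≈ 17.8 mm

Precipitable water is the column-integrated vapour mass per unit area: PW = (1/g) Σ q̄ Δp, with q in kg/kg and Δp in Pa (1 kg/m² of water = 1 mm).
Layer 1020–740 hPa: Δp = 280 hPa = 28000 Pa, q̄ = 0.00883 kg/kg → 0.00883 × 28000 / 9.8 = 25.23 mm
Layer 740–630 hPa: Δp = 110 hPa = 11000 Pa, q̄ = 0.00378 kg/kg → 0.00378 × 11000 / 9.8 = 4.24 mm
Layer 630–350 hPa: Δp = 280 hPa = 28000 Pa, q̄ = 0.00101 kg/kg → 0.00101 × 28000 / 9.8 = 2.89 mm
PW = 25.23 + 4.24 + 2.89 = 32.36 ≈ 32.4 mm.
Rainfall = ε × PW = 0.55 × 32.4 = 17.8 mm.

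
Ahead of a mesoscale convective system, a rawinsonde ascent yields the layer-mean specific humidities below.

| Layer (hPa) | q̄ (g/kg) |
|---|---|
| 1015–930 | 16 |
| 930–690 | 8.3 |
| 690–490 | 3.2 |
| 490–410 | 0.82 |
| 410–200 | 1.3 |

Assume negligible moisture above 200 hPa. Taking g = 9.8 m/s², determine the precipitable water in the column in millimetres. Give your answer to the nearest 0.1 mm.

Precipitable water is the column-integrated vapour mass per unit area: PW = (1/g) Σ q̄ Δp, with q in kg/kg and Δp in Pa (1 kg/m² of water = 1 mm).
Layer 1015–930 hPa: Δp = 85 hPa = 8500 Pa, q̄ = 0.016 kg/kg → 0.016 × 8500 / 9.8 = 13.88 mm
Layer 930–690 hPa: Δp = 240 hPa = 24000 Pa, q̄ = 0.0083 kg/kg → 0.0083 × 24000 / 9.8 = 20.33 mm
Layer 690–490 hPa: Δp = 200 hPa = 20000 Pa, q̄ = 0.0032 kg/kg → 0.0032 × 20000 / 9.8 = 6.53 mm
Layer 490–410 hPa: Δp = 80 hPa = 8000 Pa, q̄ = 0.00082 kg/kg → 0.00082 × 8000 / 9.8 = 0.67 mm
Layer 410–200 hPa: Δp = 210 hPa = 21000 Pa, q̄ = 0.0013 kg/kg → 0.0013 × 21000 / 9.8 = 2.79 mm
PW = 13.88 + 20.33 + 6.53 + 0.67 + 2.79 = 44.20 ≈ 44.2 mm.

PW ≈ 44.2 mm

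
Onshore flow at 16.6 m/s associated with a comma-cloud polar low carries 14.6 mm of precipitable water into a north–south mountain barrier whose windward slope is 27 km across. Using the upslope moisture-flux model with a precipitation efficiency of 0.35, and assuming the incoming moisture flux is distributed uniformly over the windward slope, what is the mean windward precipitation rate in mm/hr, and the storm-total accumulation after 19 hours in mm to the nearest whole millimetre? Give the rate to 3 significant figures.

R ≈ 11.3 mm/hr; total ≈ 215 mm

Incoming column moisture flux per unit ridge length: F = V × PW = 16.6 × 14.6 = 242.36 mm·m/s.
Spread over the 27 km slope with efficiency ε = 0.35: R = ε·F/W = 0.35 × 242.36 / 27000 m = 3.142e-03 mm/s.
R = 3.142e-03 × 3600 = 11.3 mm/hr.
Over 19 h: total = 11.3 × 19 = 214.7 ≈ 215 mm.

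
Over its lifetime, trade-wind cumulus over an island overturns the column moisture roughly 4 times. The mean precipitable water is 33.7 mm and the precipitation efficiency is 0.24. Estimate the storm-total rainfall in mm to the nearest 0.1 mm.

rainfall ≈ 32.4 mm

Each cycle deposits ε × PW = 0.24 × 33.7 = 8.088 mm.
Over 4 cycles: 4 × 8.088 = 32.4 mm.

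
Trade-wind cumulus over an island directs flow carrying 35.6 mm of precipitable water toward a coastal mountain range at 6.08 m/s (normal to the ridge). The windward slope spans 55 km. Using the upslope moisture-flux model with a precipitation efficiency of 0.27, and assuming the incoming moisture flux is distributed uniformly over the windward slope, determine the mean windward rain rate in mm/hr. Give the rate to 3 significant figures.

Incoming column moisture flux per unit ridge length: F = V × PW = 6.08 × 35.6 = 216.448 mm·m/s.
Spread over the 55 km slope with efficiency ε = 0.27: R = ε·F/W = 0.27 × 216.448 / 55000 m = 1.063e-03 mm/s.
R = 1.063e-03 × 3600 = 3.83 mm/hr.

R ≈ 3.83 mm/hr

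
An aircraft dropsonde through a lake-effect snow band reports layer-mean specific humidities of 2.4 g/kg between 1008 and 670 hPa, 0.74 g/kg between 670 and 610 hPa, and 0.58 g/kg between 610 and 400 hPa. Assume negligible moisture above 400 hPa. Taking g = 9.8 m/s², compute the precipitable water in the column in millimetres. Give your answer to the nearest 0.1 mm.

Precipitable water is the column-integrated vapour mass per unit area: PW = (1/g) Σ q̄ Δp, with q in kg/kg and Δp in Pa (1 kg/m² of water = 1 mm).
Layer 1008–670 hPa: Δp = 338 hPa = 33800 Pa, q̄ = 0.0024 kg/kg → 0.0024 × 33800 / 9.8 = 8.28 mm
Layer 670–610 hPa: Δp = 60 hPa = 6000 Pa, q̄ = 0.00074 kg/kg → 0.00074 × 6000 / 9.8 = 0.45 mm
Layer 610–400 hPa: Δp = 210 hPa = 21000 Pa, q̄ = 0.00058 kg/kg → 0.00058 × 21000 / 9.8 = 1.24 mm
PW = 8.28 + 0.45 + 1.24 = 9.97 ≈ 10.0 mm.

PW ≈ 10.0 mm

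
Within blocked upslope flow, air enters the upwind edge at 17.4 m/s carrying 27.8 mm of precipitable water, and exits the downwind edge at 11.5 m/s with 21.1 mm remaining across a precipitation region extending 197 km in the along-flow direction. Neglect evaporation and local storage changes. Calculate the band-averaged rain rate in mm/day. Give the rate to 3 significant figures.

Column moisture flux per unit crosswind length is F = V × PW.
Inflow: F_in = 17.4 × 27.8 = 483.72 mm·m/s
Outflow: F_out = 11.5 × 21.1 = 242.65 mm·m/s
Steady-state rate R = (F_in − F_out)/L = (483.72 − 242.65) / 197000 m = 1.224e-03 mm/s.
R = 1.224e-03 × 3600 × 24 = 106 mm/day.

R ≈ 106 mm/day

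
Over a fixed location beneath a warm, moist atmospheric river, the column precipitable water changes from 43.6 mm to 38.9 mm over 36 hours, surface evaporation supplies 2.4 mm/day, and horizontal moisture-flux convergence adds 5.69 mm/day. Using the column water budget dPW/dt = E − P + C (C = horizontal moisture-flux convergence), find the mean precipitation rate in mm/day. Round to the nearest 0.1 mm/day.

P ≈ 11.2 mm/day

dPW/dt = (38.9 − 43.6) mm / (36/24 day) = -3.133 mm/day.
P = E + C − dPW/dt = 2.4 + (5.69) − (-3.133) = 11.2 mm/day.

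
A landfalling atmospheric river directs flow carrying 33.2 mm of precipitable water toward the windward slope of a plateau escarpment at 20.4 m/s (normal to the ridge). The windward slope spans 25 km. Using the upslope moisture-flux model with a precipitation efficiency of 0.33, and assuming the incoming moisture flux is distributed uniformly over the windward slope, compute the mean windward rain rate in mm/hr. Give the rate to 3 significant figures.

Incoming column moisture flux per unit ridge length: F = V × PW = 20.4 × 33.2 = 677.28 mm·m/s.
Spread over the 25 km slope with efficiency ε = 0.33: R = ε·F/W = 0.33 × 677.28 / 25000 m = 8.940e-03 mm/s.
R = 8.940e-03 × 3600 = 32.2 mm/hr.

R ≈ 32.2 mm/hr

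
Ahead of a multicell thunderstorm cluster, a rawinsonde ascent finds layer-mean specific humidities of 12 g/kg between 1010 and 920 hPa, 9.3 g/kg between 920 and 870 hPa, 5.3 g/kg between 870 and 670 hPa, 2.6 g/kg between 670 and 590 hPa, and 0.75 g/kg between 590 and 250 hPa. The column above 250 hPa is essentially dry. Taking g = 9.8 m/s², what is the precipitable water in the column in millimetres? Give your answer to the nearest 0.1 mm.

Precipitable water is the column-integrated vapour mass per unit area: PW = (1/g) Σ q̄ Δp, with q in kg/kg and Δp in Pa (1 kg/m² of water = 1 mm).
Layer 1010–920 hPa: Δp = 90 hPa = 9000 Pa, q̄ = 0.012 kg/kg → 0.012 × 9000 / 9.8 = 11.02 mm
Layer 920–870 hPa: Δp = 50 hPa = 5000 Pa, q̄ = 0.0093 kg/kg → 0.0093 × 5000 / 9.8 = 4.74 mm
Layer 870–670 hPa: Δp = 200 hPa = 20000 Pa, q̄ = 0.0053 kg/kg → 0.0053 × 20000 / 9.8 = 10.82 mm
Layer 670–590 hPa: Δp = 80 hPa = 8000 Pa, q̄ = 0.0026 kg/kg → 0.0026 × 8000 / 9.8 = 2.12 mm
Layer 590–250 hPa: Δp = 340 hPa = 34000 Pa, q̄ = 0.00075 kg/kg → 0.00075 × 34000 / 9.8 = 2.60 mm
PW = 11.02 + 4.74 + 10.82 + 2.12 + 2.60 = 31.30 ≈ 31.3 mm.

PW ≈ 31.3 mm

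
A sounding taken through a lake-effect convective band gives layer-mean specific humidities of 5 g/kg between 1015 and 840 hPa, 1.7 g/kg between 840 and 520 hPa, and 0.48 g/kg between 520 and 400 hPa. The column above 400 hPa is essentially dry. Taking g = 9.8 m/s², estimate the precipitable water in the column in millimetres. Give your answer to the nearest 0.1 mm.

Precipitable water is the column-integrated vapour mass per unit area: PW = (1/g) Σ q̄ Δp, with q in kg/kg and Δp in Pa (1 kg/m² of water = 1 mm).
Layer 1015–840 hPa: Δp = 175 hPa = 17500 Pa, q̄ = 0.005 kg/kg → 0.005 × 17500 / 9.8 = 8.93 mm
Layer 840–520 hPa: Δp = 320 hPa = 32000 Pa, q̄ = 0.0017 kg/kg → 0.0017 × 32000 / 9.8 = 5.55 mm
Layer 520–400 hPa: Δp = 120 hPa = 12000 Pa, q̄ = 0.00048 kg/kg → 0.00048 × 12000 / 9.8 = 0.59 mm
PW = 8.93 + 5.55 + 0.59 = 15.07 ≈ 15.1 mm.

PW ≈ 15.1 mm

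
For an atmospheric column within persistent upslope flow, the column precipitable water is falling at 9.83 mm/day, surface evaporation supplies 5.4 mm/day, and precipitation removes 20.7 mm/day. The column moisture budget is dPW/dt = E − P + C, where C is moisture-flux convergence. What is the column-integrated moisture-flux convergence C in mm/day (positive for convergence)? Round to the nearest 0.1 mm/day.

dPW/dt = -9.83 mm/day.
C = dPW/dt − E + P = (-9.83) − 5.4 + 20.7 = 5.5 mm/day.

C ≈ 5.5 mm/day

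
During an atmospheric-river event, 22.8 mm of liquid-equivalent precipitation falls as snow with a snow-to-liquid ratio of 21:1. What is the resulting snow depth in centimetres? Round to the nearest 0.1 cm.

Snow depth = liquid × ratio = 22.8 mm × 21 = 478.8 mm = 47.9 cm.

snow depth ≈ 47.9 cm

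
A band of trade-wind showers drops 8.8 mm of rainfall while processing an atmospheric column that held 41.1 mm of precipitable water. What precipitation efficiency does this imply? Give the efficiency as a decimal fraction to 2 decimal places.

ε = rainfall / PW = 8.8 / 41.1 = 0.21.

ε ≈ 0.21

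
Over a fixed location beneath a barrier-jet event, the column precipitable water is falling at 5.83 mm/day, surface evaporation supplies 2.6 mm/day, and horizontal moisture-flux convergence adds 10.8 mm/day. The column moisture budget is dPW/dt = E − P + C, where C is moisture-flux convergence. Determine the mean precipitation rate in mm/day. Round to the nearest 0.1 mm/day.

dPW/dt = -5.83 mm/day.
P = E + C − dPW/dt = 2.6 + (10.8) − (-5.83) = 19.2 mm/day.

P ≈ 19.2 mm/day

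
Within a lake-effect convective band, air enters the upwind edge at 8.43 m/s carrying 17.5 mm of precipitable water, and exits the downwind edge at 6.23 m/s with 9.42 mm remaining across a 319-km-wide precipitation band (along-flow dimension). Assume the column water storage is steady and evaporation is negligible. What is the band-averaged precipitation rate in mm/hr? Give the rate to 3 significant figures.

Column moisture flux per unit crosswind length is F = V × PW.
Inflow: F_in = 8.43 × 17.5 = 147.525 mm·m/s
Outflow: F_out = 6.23 × 9.42 = 58.6866 mm·m/s
Steady-state rate R = (F_in − F_out)/L = (147.525 − 58.6866) / 319000 m = 2.785e-04 mm/s.
R = 2.785e-04 × 3600 = 1.00 mm/hr.

R ≈ 1.00 mm/hr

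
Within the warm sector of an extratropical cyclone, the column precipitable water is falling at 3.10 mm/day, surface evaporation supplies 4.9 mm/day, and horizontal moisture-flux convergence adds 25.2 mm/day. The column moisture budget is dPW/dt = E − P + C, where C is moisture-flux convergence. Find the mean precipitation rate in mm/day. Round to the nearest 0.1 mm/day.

P ≈ 33.2 mm/day

dPW/dt = -3.10 mm/day.
P = E + C − dPW/dt = 4.9 + (25.2) − (-3.10) = 33.2 mm/day.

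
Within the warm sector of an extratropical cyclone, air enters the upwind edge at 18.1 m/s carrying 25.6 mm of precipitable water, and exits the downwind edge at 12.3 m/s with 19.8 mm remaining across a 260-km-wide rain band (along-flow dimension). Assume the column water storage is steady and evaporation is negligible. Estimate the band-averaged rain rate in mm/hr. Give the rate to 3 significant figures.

Column moisture flux per unit crosswind length is F = V × PW.
Inflow: F_in = 18.1 × 25.6 = 463.36 mm·m/s
Outflow: F_out = 12.3 × 19.8 = 243.54 mm·m/s
Steady-state rate R = (F_in − F_out)/L = (463.36 − 243.54) / 260000 m = 8.455e-04 mm/s.
R = 8.455e-04 × 3600 = 3.04 mm/hr.

R ≈ 3.04 mm/hr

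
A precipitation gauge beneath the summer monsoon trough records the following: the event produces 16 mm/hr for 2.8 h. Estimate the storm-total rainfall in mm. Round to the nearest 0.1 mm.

Total = Σ Rᵢ Δtᵢ = 16 × 2.8
      = 44.8 = 44.8 mm.

total ≈ 44.8 mm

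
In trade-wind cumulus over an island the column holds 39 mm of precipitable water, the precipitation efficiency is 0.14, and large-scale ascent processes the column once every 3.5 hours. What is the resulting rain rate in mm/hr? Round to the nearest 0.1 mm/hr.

R ≈ 1.6 mm/hr

Each overturning extracts ε × PW = 0.14 × 39 = 5.46 mm.
Rate = ε·PW / τ = 5.46 / 3.5 h = 1.6 mm/hr.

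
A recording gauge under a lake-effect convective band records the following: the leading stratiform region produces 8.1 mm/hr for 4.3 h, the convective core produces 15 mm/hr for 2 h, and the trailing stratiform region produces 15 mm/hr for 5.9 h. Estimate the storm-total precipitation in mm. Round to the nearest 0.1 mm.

total ≈ 153.3 mm

Total = Σ Rᵢ Δtᵢ = 8.1 × 4.3 + 15 × 2 + 15 × 5.9
      = 34.83 + 30 + 88.5 = 153.3 mm.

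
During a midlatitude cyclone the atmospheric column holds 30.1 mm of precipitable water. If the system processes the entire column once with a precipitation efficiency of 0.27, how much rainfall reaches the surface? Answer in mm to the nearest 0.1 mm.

Rainfall = ε × PW = 0.27 × 30.1 = 8.1 mm.

rainfall ≈ 8.1 mm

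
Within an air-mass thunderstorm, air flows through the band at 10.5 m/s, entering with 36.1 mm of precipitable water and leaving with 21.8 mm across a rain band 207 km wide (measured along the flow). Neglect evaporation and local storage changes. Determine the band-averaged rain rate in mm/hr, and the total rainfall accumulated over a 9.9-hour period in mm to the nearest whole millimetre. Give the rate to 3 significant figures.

R ≈ 2.61 mm/hr; total ≈ 26 mm

Column moisture flux per unit crosswind length is F = V × PW.
Inflow: F_in = 10.5 × 36.1 = 379.05 mm·m/s
Outflow: F_out = 10.5 × 21.8 = 228.9 mm·m/s
Steady-state rate R = (F_in − F_out)/L = (379.05 − 228.9) / 207000 m = 7.254e-04 mm/s.
R = 7.254e-04 × 3600 = 2.61 mm/hr.
Over 9.9 h: total = 2.61 × 9.9 = 25.839 ≈ 26 mm.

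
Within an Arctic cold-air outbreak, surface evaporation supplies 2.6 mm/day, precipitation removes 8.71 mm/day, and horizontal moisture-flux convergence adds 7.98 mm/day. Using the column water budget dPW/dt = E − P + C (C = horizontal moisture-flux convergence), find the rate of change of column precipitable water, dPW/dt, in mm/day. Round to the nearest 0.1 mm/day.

dPW/dt ≈ 1.9 mm/day

dPW/dt = E − P + C = 2.6 − 8.71 + (7.98) = 1.9 mm/day.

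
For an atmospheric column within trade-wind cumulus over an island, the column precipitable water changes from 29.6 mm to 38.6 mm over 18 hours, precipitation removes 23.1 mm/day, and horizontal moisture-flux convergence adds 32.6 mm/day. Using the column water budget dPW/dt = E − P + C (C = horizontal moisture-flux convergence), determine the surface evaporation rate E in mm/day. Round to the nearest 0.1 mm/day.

dPW/dt = (38.6 − 29.6) mm / (18/24 day) = +12.000 mm/day.
E = dPW/dt + P − C = (+12.000) + 23.1 − (32.6) = 2.5 mm/day.

E ≈ 2.5 mm/day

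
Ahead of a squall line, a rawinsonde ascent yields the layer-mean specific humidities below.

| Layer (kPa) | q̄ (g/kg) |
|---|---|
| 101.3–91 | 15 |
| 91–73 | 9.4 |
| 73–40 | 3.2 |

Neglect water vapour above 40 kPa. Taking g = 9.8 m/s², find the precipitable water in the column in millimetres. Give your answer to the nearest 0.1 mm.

PW ≈ 43.8 mm

Precipitable water is the column-integrated vapour mass per unit area: PW = (1/g) Σ q̄ Δp, with q in kg/kg and Δp in Pa (1 kg/m² of water = 1 mm).
Layer 101.3–91 kPa: Δp = 103 hPa = 10300 Pa, q̄ = 0.015 kg/kg → 0.015 × 10300 / 9.8 = 15.77 mm
Layer 91–73 kPa: Δp = 180 hPa = 18000 Pa, q̄ = 0.0094 kg/kg → 0.0094 × 18000 / 9.8 = 17.27 mm
Layer 73–40 kPa: Δp = 330 hPa = 33000 Pa, q̄ = 0.0032 kg/kg → 0.0032 × 33000 / 9.8 = 10.78 mm
PW = 15.77 + 17.27 + 10.78 = 43.82 ≈ 43.8 mm.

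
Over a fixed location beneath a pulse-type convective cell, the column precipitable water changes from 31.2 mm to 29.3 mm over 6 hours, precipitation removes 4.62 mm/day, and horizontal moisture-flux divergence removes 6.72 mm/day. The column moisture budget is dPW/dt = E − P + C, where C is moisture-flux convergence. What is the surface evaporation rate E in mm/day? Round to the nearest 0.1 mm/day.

E ≈ 3.7 mm/day

dPW/dt = (29.3 − 31.2) mm / (6/24 day) = -7.600 mm/day.
E = dPW/dt + P − C = (-7.600) + 4.62 − (-6.72) = 3.7 mm/day.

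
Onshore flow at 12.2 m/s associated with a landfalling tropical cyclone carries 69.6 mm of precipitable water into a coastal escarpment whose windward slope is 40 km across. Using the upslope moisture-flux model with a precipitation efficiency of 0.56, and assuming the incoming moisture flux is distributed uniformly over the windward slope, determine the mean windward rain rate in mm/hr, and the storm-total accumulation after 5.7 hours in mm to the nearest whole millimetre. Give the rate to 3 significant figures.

Incoming column moisture flux per unit ridge length: F = V × PW = 12.2 × 69.6 = 849.12 mm·m/s.
Spread over the 40 km slope with efficiency ε = 0.56: R = ε·F/W = 0.56 × 849.12 / 40000 m = 1.189e-02 mm/s.
R = 1.189e-02 × 3600 = 42.8 mm/hr.
Over 5.7 h: total = 42.8 × 5.7 = 243.96 ≈ 244 mm.

R ≈ 42.8 mm/hr; total ≈ 244 mm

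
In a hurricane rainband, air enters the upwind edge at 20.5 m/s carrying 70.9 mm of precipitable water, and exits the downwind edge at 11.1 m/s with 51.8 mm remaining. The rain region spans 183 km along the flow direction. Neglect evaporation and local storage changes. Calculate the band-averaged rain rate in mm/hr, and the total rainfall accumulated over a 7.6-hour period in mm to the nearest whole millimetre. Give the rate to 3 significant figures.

Column moisture flux per unit crosswind length is F = V × PW.
Inflow: F_in = 20.5 × 70.9 = 1453.45 mm·m/s
Outflow: F_out = 11.1 × 51.8 = 574.98 mm·m/s
Steady-state rate R = (F_in − F_out)/L = (1453.45 − 574.98) / 183000 m = 4.800e-03 mm/s.
R = 4.800e-03 × 3600 = 17.3 mm/hr.
Over 7.6 h: total = 17.3 × 7.6 = 131.48 ≈ 131 mm.

R ≈ 17.3 mm/hr; total ≈ 131 mm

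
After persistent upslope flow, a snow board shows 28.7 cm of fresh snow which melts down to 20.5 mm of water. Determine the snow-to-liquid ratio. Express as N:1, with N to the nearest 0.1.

Ratio = snow depth / SWE = 287 mm / 20.5 mm = 14.0, i.e. 14.0:1.

ratio ≈ 14.0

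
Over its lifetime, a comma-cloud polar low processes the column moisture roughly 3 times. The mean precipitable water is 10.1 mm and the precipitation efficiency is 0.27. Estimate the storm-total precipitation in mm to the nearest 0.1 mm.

precipitation ≈ 8.2 mm

Each cycle deposits ε × PW = 0.27 × 10.1 = 2.727 mm.
Over 3 cycles: 3 × 2.727 = 8.2 mm.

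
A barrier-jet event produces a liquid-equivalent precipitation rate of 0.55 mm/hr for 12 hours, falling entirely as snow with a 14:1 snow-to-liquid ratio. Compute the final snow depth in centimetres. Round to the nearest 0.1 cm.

snow depth ≈ 9.2 cm

Liquid-equivalent depth = 0.55 × 12 = 6.6 mm.
Snow depth = 6.6 mm × 14 = 92.4 mm = 9.2 cm.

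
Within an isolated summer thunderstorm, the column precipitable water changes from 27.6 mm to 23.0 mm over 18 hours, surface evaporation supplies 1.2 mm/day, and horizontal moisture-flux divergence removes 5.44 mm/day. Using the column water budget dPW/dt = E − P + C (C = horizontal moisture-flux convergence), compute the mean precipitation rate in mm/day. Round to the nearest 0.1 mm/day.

dPW/dt = (23.0 − 27.6) mm / (18/24 day) = -6.133 mm/day.
P = E + C − dPW/dt = 1.2 + (-5.44) − (-6.133) = 1.9 mm/day.

P ≈ 1.9 mm/day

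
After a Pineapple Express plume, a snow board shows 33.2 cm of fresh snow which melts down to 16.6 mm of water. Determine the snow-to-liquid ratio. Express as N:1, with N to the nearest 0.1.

Ratio = snow depth / SWE = 332 mm / 16.6 mm = 20.0, i.e. 20.0:1.

ratio ≈ 20.0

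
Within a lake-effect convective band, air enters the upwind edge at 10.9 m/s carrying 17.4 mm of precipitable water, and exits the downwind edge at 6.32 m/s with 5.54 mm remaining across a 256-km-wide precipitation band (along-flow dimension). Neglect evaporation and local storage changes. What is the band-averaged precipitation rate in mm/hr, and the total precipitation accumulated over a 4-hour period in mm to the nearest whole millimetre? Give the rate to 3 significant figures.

Column moisture flux per unit crosswind length is F = V × PW.
Inflow: F_in = 10.9 × 17.4 = 189.66 mm·m/s
Outflow: F_out = 6.32 × 5.54 = 35.0128 mm·m/s
Steady-state rate R = (F_in − F_out)/L = (189.66 − 35.0128) / 256000 m = 6.041e-04 mm/s.
R = 6.041e-04 × 3600 = 2.17 mm/hr.
Over 4 h: total = 2.17 × 4 = 8.68 ≈ 9 mm.

R ≈ 2.17 mm/hr; total ≈ 9 mm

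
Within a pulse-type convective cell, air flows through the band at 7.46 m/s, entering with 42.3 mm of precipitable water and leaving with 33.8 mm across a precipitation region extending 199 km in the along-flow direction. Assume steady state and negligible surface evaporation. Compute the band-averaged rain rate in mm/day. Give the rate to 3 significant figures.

R ≈ 27.5 mm/day

Column moisture flux per unit crosswind length is F = V × PW.
Inflow: F_in = 7.46 × 42.3 = 315.558 mm·m/s
Outflow: F_out = 7.46 × 33.8 = 252.148 mm·m/s
Steady-state rate R = (F_in − F_out)/L = (315.558 − 252.148) / 199000 m = 3.186e-04 mm/s.
R = 3.186e-04 × 3600 × 24 = 27.5 mm/day.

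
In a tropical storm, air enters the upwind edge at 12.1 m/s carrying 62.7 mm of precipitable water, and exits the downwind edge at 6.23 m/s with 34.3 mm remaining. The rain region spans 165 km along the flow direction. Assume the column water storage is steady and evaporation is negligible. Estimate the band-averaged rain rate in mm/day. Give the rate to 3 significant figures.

R ≈ 285 mm/day

Column moisture flux per unit crosswind length is F = V × PW.
Inflow: F_in = 12.1 × 62.7 = 758.67 mm·m/s
Outflow: F_out = 6.23 × 34.3 = 213.689 mm·m/s
Steady-state rate R = (F_in − F_out)/L = (758.67 − 213.689) / 165000 m = 3.303e-03 mm/s.
R = 3.303e-03 × 3600 × 24 = 285 mm/day.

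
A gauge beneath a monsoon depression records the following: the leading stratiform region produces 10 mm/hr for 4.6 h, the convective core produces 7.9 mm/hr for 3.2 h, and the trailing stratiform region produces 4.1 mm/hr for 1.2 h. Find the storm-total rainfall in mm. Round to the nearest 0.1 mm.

total ≈ 76.2 mm

Total = Σ Rᵢ Δtᵢ = 10 × 4.6 + 7.9 × 3.2 + 4.1 × 1.2
      = 46 + 25.28 + 4.92 = 76.2 mm.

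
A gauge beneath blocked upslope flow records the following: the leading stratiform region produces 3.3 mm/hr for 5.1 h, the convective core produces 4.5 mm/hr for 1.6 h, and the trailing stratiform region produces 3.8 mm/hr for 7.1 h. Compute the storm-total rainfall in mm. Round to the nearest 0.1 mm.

Total = Σ Rᵢ Δtᵢ = 3.3 × 5.1 + 4.5 × 1.6 + 3.8 × 7.1
      = 16.83 + 7.2 + 26.98 = 51.0 mm.

total ≈ 51.0 mm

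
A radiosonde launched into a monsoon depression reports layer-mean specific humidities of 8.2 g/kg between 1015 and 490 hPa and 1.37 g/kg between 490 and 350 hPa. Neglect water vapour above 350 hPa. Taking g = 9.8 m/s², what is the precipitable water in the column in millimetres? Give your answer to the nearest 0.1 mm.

PW ≈ 45.9 mm

Precipitable water is the column-integrated vapour mass per unit area: PW = (1/g) Σ q̄ Δp, with q in kg/kg and Δp in Pa (1 kg/m² of water = 1 mm).
Layer 1015–490 hPa: Δp = 525 hPa = 52500 Pa, q̄ = 0.0082 kg/kg → 0.0082 × 52500 / 9.8 = 43.93 mm
Layer 490–350 hPa: Δp = 140 hPa = 14000 Pa, q̄ = 0.00137 kg/kg → 0.00137 × 14000 / 9.8 = 1.96 mm
PW = 43.93 + 1.96 = 45.89 ≈ 45.9 mm.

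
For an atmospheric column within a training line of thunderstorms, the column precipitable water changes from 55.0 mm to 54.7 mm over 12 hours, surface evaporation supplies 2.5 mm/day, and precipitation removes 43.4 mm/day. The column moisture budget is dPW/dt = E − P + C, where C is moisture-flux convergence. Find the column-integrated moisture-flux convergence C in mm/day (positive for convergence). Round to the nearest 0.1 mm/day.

dPW/dt = (54.7 − 55.0) mm / (12/24 day) = -0.600 mm/day.
C = dPW/dt − E + P = (-0.600) − 2.5 + 43.4 = 40.3 mm/day.

C ≈ 40.3 mm/day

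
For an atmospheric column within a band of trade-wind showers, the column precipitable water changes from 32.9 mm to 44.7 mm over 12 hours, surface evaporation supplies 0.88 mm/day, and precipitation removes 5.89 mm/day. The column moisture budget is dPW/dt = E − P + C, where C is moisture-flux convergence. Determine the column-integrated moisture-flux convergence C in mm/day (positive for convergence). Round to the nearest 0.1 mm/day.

C ≈ 28.6 mm/day

dPW/dt = (44.7 − 32.9) mm / (12/24 day) = +23.600 mm/day.
C = dPW/dt − E + P = (+23.600) − 0.88 + 5.89 = 28.6 mm/day.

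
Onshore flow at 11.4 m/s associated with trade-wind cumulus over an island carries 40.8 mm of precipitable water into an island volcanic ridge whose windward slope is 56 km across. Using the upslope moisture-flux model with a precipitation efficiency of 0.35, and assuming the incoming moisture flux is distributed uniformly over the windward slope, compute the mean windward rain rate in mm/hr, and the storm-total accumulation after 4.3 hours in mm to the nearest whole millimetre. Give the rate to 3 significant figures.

R ≈ 10.5 mm/hr; total ≈ 45 mm

Incoming column moisture flux per unit ridge length: F = V × PW = 11.4 × 40.8 = 465.12 mm·m/s.
Spread over the 56 km slope with efficiency ε = 0.35: R = ε·F/W = 0.35 × 465.12 / 56000 m = 2.907e-03 mm/s.
R = 2.907e-03 × 3600 = 10.5 mm/hr.
Over 4.3 h: total = 10.5 × 4.3 = 45.15 ≈ 45 mm.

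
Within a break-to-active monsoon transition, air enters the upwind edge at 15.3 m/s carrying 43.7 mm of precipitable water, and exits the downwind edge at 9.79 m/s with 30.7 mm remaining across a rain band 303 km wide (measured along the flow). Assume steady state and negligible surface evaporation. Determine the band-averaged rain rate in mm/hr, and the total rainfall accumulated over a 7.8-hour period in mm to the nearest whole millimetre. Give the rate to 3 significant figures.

R ≈ 4.37 mm/hr; total ≈ 34 mm

Column moisture flux per unit crosswind length is F = V × PW.
Inflow: F_in = 15.3 × 43.7 = 668.61 mm·m/s
Outflow: F_out = 9.79 × 30.7 = 300.553 mm·m/s
Steady-state rate R = (F_in − F_out)/L = (668.61 − 300.553) / 303000 m = 1.215e-03 mm/s.
R = 1.215e-03 × 3600 = 4.37 mm/hr.
Over 7.8 h: total = 4.37 × 7.8 = 34.086 ≈ 34 mm.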